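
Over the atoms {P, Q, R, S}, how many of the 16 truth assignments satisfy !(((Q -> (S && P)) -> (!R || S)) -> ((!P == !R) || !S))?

Initial set: {!(((Q -> (S && P)) -> (!R || S)) -> ((!P == !R) || !S))}.
!(((Q -> (S && P)) -> (!R || S)) -> ((!P == !R) || !S)): α-rule — add ((Q -> (S && P)) -> (!R || S)), !((!P == !R) || !S).
!((!P == !R) || !S): α-rule — add !(!P == !R), !!S.
((Q -> (S && P)) -> (!R || S)): β-rule — branch into !(Q -> (S && P))  //  (!R || S).
  branch 1 (add !(Q -> (S && P))):
    !(Q -> (S && P)): α-rule — add Q, !(S && P).
    !(!P == !R): β-rule — branch into !P, !!R  //  !!P, !R.
      branch 1.1 (add !P, !!R):
        !(S && P): β-rule — branch into !S  //  !P.
          branch 1.1.1 (add !S):
            × closes — contains both S and !S.
          branch 1.1.2 (add !P):
            ○ open, literals {P=F, Q=T, R=T, S=T}.
      branch 1.2 (add !!P, !R):
        !(S && P): β-rule — branch into !S  //  !P.
          branch 1.2.1 (add !S):
            × closes — contains both S and !S.
          branch 1.2.2 (add !P):
            × closes — contains both P and !P.
  branch 2 (add (!R || S)):
    !(!P == !R): β-rule — branch into !P, !!R  //  !!P, !R.
      branch 2.1 (add !P, !!R):
        (!R || S): β-rule — branch into !R  //  S.
          branch 2.1.1 (add !R):
            × closes — contains both R and !R.
          branch 2.1.2 (add S):
            ○ open, literals {P=F, R=T, S=T}.
      branch 2.2 (add !!P, !R):
        (!R || S): β-rule — branch into !R  //  S.
          branch 2.2.1 (add !R):
            ○ open, literals {P=T, R=F, S=T}.
          branch 2.2.2 (add S):
            ○ open, literals {P=T, R=F, S=T}.
4 branches closed, 4 open.
Each open branch fixes some atoms; the unmentioned ones are free. Counting distinct full assignments: branch {P=F, Q=T, R=T, S=T} (none free) contributes 1 new; branch {P=F, R=T, S=T} (Q) contributes 1 new; branch {P=T, R=F, S=T} (Q) contributes 2 new; branch {P=T, R=F, S=T} (Q) contributes 0 new. Total: 4.

4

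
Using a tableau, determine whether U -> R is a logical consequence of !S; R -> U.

Initial set: {!S; (R -> U); !(U -> R)}.
!(U -> R): α-rule — add U, !R.
(R -> U): β-rule — branch into !R  //  U.
  branch 1 (add !R):
    ○ open, literals {R=false, S=false, U=true}.
  branch 2 (add U):
    ○ open, literals {R=false, S=false, U=true}.
0 branches closed, 2 open.
An open branch gives a countermodel: R=false, S=false, U=true (unmentioned atoms arbitrary); the premises hold there but the conclusion fails.

No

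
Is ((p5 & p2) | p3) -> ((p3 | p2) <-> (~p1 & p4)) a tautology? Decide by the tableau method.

Not valid

Assume the negation and expand:
Initial set: {~(((p5 & p2) | p3) -> ((p3 | p2) <-> (~p1 & p4)))}.
~(((p5 & p2) | p3) -> ((p3 | p2) <-> (~p1 & p4))): α-rule — add ((p5 & p2) | p3), ~((p3 | p2) <-> (~p1 & p4)).
((p5 & p2) | p3): β-rule — branch into (p5 & p2)  //  p3.
  branch 1 (add (p5 & p2)):
    (p5 & p2): α-rule — add p5, p2.
    ~((p3 | p2) <-> (~p1 & p4)): β-rule — branch into (p3 | p2), ~(~p1 & p4)  //  ~(p3 | p2), (~p1 & p4).
      branch 1.1 (add (p3 | p2), ~(~p1 & p4)):
        (p3 | p2): β-rule — branch into p3  //  p2.
          branch 1.1.1 (add p3):
            ~(~p1 & p4): β-rule — branch into ~~p1  //  ~p4.
              branch 1.1.1.1 (add ~~p1):
                ○ open, literals {p1=true, p2=true, p3=true, p5=true}.
              branch 1.1.1.2 (add ~p4):
                ○ open, literals {p2=true, p3=true, p4=false, p5=true}.
          branch 1.1.2 (add p2):
            ~(~p1 & p4): β-rule — branch into ~~p1  //  ~p4.
              branch 1.1.2.1 (add ~~p1):
                ○ open, literals {p1=true, p2=true, p5=true}.
              branch 1.1.2.2 (add ~p4):
                ○ open, literals {p2=true, p4=false, p5=true}.
      branch 1.2 (add ~(p3 | p2), (~p1 & p4)):
        ~(p3 | p2): α-rule — add ~p3, ~p2.
        × closes — contains both p2 and ~p2.
  branch 2 (add p3):
    ~((p3 | p2) <-> (~p1 & p4)): β-rule — branch into (p3 | p2), ~(~p1 & p4)  //  ~(p3 | p2), (~p1 & p4).
      branch 2.1 (add (p3 | p2), ~(~p1 & p4)):
        (p3 | p2): β-rule — branch into p3  //  p2.
          branch 2.1.1 (add p3):
            ~(~p1 & p4): β-rule — branch into ~~p1  //  ~p4.
              branch 2.1.1.1 (add ~~p1):
                ○ open, literals {p1=true, p3=true}.
              branch 2.1.1.2 (add ~p4):
                ○ open, literals {p3=true, p4=false}.
          branch 2.1.2 (add p2):
            ~(~p1 & p4): β-rule — branch into ~~p1  //  ~p4.
              branch 2.1.2.1 (add ~~p1):
                ○ open, literals {p1=true, p2=true, p3=true}.
              branch 2.1.2.2 (add ~p4):
                ○ open, literals {p2=true, p3=true, p4=false}.
      branch 2.2 (add ~(p3 | p2), (~p1 & p4)):
        ~(p3 | p2): α-rule — add ~p3, ~p2.
        × closes — contains both p3 and ~p3.
2 branches closed, 8 open.
An open branch gives a countermodel: p1=true, p2=true, p3=true, p5=true (unmentioned atoms arbitrary); under it the original formula is false.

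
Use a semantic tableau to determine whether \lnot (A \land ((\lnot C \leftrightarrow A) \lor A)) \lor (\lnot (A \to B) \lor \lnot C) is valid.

Assume the negation and expand:
Initial set: {\lnot (\lnot (A \land ((\lnot C \leftrightarrow A) \lor A)) \lor (\lnot (A \to B) \lor \lnot C))}.
\lnot (\lnot (A \land ((\lnot C \leftrightarrow A) \lor A)) \lor (\lnot (A \to B) \lor \lnot C)): α-rule — add \lnot \lnot (A \land ((\lnot C \leftrightarrow A) \lor A)), \lnot (\lnot (A \to B) \lor \lnot C).
\lnot \lnot (A \land ((\lnot C \leftrightarrow A) \lor A)): α-rule — add A, ((\lnot C \leftrightarrow A) \lor A).
\lnot (\lnot (A \to B) \lor \lnot C): α-rule — add \lnot \lnot (A \to B), \lnot \lnot C.
((\lnot C \leftrightarrow A) \lor A): β-rule — branch into (\lnot C \leftrightarrow A)  //  A.
  branch 1 (add (\lnot C \leftrightarrow A)):
    \lnot \lnot (A \to B): β-rule — branch into \lnot A  //  B.
      branch 1.1 (add \lnot A):
        × closes — contains both A and \lnot A.
      branch 1.2 (add B):
        (\lnot C \leftrightarrow A): β-rule — branch into \lnot C, A  //  \lnot \lnot C, \lnot A.
          branch 1.2.1 (add \lnot C, A):
            × closes — contains both C and \lnot C.
          branch 1.2.2 (add \lnot \lnot C, \lnot A):
            × closes — contains both A and \lnot A.
  branch 2 (add A):
    \lnot \lnot (A \to B): β-rule — branch into \lnot A  //  B.
      branch 2.1 (add \lnot A):
        × closes — contains both A and \lnot A.
      branch 2.2 (add B):
        ○ open, literals {A=T, B=T, C=T}.
4 branches closed, 1 open.
An open branch gives a countermodel: A=T, B=T, C=T (unmentioned atoms arbitrary); under it the original formula is false.

Not valid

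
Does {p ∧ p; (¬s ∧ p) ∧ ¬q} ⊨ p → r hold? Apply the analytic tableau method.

Initial set: {(p ∧ p); ((¬s ∧ p) ∧ ¬q); ¬(p → r)}.
(p ∧ p): α-rule — add p, p.
((¬s ∧ p) ∧ ¬q): α-rule — add (¬s ∧ p), ¬q.
¬(p → r): α-rule — add p, ¬r.
(¬s ∧ p): α-rule — add ¬s, p.
○ open, literals {p=true, q=false, r=false, s=false}.
0 branches closed, 1 open.
An open branch gives a countermodel: p=true, q=false, r=false, s=false (unmentioned atoms arbitrary); the premises hold there but the conclusion fails.

No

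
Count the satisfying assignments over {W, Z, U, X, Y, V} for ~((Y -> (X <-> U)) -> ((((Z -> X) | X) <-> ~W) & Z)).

36

Initial set: {~((Y -> (X <-> U)) -> ((((Z -> X) | X) <-> ~W) & Z))}.
~((Y -> (X <-> U)) -> ((((Z -> X) | X) <-> ~W) & Z)): α-rule — add (Y -> (X <-> U)), ~((((Z -> X) | X) <-> ~W) & Z).
(Y -> (X <-> U)): β-rule — branch into ~Y  //  (X <-> U).
  branch 1 (add ~Y):
    ~((((Z -> X) | X) <-> ~W) & Z): β-rule — branch into ~(((Z -> X) | X) <-> ~W)  //  ~Z.
      branch 1.1 (add ~(((Z -> X) | X) <-> ~W)):
        ~(((Z -> X) | X) <-> ~W): β-rule — branch into ((Z -> X) | X), ~~W  //  ~((Z -> X) | X), ~W.
          branch 1.1.1 (add ((Z -> X) | X), ~~W):
            ((Z -> X) | X): β-rule — branch into (Z -> X)  //  X.
              branch 1.1.1.1 (add (Z -> X)):
                (Z -> X): β-rule — branch into ~Z  //  X.
                  branch 1.1.1.1.1 (add ~Z):
                    ○ open, literals {W=T, Y=F, Z=F}.
                  branch 1.1.1.1.2 (add X):
                    ○ open, literals {W=T, X=T, Y=F}.
              branch 1.1.1.2 (add X):
                ○ open, literals {W=T, X=T, Y=F}.
          branch 1.1.2 (add ~((Z -> X) | X), ~W):
            ~((Z -> X) | X): α-rule — add ~(Z -> X), ~X.
            ~(Z -> X): α-rule — add Z, ~X.
            ○ open, literals {W=F, X=F, Y=F, Z=T}.
      branch 1.2 (add ~Z):
        ○ open, literals {Y=F, Z=F}.
  branch 2 (add (X <-> U)):
    ~((((Z -> X) | X) <-> ~W) & Z): β-rule — branch into ~(((Z -> X) | X) <-> ~W)  //  ~Z.
      branch 2.1 (add ~(((Z -> X) | X) <-> ~W)):
        (X <-> U): β-rule — branch into X, U  //  ~X, ~U.
          branch 2.1.1 (add X, U):
            ~(((Z -> X) | X) <-> ~W): β-rule — branch into ((Z -> X) | X), ~~W  //  ~((Z -> X) | X), ~W.
              branch 2.1.1.1 (add ((Z -> X) | X), ~~W):
                ((Z -> X) | X): β-rule — branch into (Z -> X)  //  X.
                  branch 2.1.1.1.1 (add (Z -> X)):
                    (Z -> X): β-rule — branch into ~Z  //  X.
                      branch 2.1.1.1.1.1 (add ~Z):
                        ○ open, literals {U=T, W=T, X=T, Z=F}.
                      branch 2.1.1.1.1.2 (add X):
                        ○ open, literals {U=T, W=T, X=T}.
                  branch 2.1.1.1.2 (add X):
                    ○ open, literals {U=T, W=T, X=T}.
              branch 2.1.1.2 (add ~((Z -> X) | X), ~W):
                ~((Z -> X) | X): α-rule — add ~(Z -> X), ~X.
                × closes — contains both X and ~X.
          branch 2.1.2 (add ~X, ~U):
            ~(((Z -> X) | X) <-> ~W): β-rule — branch into ((Z -> X) | X), ~~W  //  ~((Z -> X) | X), ~W.
              branch 2.1.2.1 (add ((Z -> X) | X), ~~W):
                ((Z -> X) | X): β-rule — branch into (Z -> X)  //  X.
                  branch 2.1.2.1.1 (add (Z -> X)):
                    (Z -> X): β-rule — branch into ~Z  //  X.
                      branch 2.1.2.1.1.1 (add ~Z):
                        ○ open, literals {U=F, W=T, X=F, Z=F}.
                      branch 2.1.2.1.1.2 (add X):
                        × closes — contains both X and ~X.
                  branch 2.1.2.1.2 (add X):
                    × closes — contains both X and ~X.
              branch 2.1.2.2 (add ~((Z -> X) | X), ~W):
                ~((Z -> X) | X): α-rule — add ~(Z -> X), ~X.
                ~(Z -> X): α-rule — add Z, ~X.
                ○ open, literals {U=F, W=F, X=F, Z=T}.
      branch 2.2 (add ~Z):
        (X <-> U): β-rule — branch into X, U  //  ~X, ~U.
          branch 2.2.1 (add X, U):
            ○ open, literals {U=T, X=T, Z=F}.
          branch 2.2.2 (add ~X, ~U):
            ○ open, literals {U=F, X=F, Z=F}.
3 branches closed, 12 open.
Each open branch fixes some atoms; the unmentioned ones are free. Counting distinct full assignments: branch {W=T, Y=F, Z=F} (U, X, V) contributes 8 new; branch {W=T, X=T, Y=F} (Z, U, V) contributes 4 new; branch {W=T, X=T, Y=F} (Z, U, V) contributes 0 new; branch {W=F, X=F, Y=F, Z=T} (U, V) contributes 4 new; branch {Y=F, Z=F} (W, U, X, V) contributes 8 new; branch {U=T, W=T, X=T, Z=F} (Y, V) contributes 2 new; branch {U=T, W=T, X=T} (Z, Y, V) contributes 2 new; branch {U=T, W=T, X=T} (Z, Y, V) contributes 0 new; branch {U=F, W=T, X=F, Z=F} (Y, V) contributes 2 new; branch {U=F, W=F, X=F, Z=T} (Y, V) contributes 2 new; branch {U=T, X=T, Z=F} (W, Y, V) contributes 2 new; branch {U=F, X=F, Z=F} (W, Y, V) contributes 2 new. Total: 36.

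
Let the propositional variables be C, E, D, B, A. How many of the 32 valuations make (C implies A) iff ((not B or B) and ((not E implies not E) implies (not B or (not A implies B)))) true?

Initial set: {((C implies A) iff ((not B or B) and ((not E implies not E) implies (not B or (not A implies B)))))}.
((C implies A) iff ((not B or B) and ((not E implies not E) implies (not B or (not A implies B))))): β-rule — branch into (C implies A), ((not B or B) and ((not E implies not E) implies (not B or (not A implies B))))  //  not (C implies A), not ((not B or B) and ((not E implies not E) implies (not B or (not A implies B)))).
  branch 1 (add (C implies A), ((not B or B) and ((not E implies not E) implies (not B or (not A implies B))))):
    ((not B or B) and ((not E implies not E) implies (not B or (not A implies B)))): α-rule — add (not B or B), ((not E implies not E) implies (not B or (not A implies B))).
    (C implies A): β-rule — branch into not C  //  A.
      branch 1.1 (add not C):
        (not B or B): β-rule — branch into not B  //  B.
          branch 1.1.1 (add not B):
            ((not E implies not E) implies (not B or (not A implies B))): β-rule — branch into not (not E implies not E)  //  (not B or (not A implies B)).
              branch 1.1.1.1 (add not (not E implies not E)):
                not (not E implies not E): α-rule — add not E, not not E.
                × closes — contains both E and not E.
              branch 1.1.1.2 (add (not B or (not A implies B))):
                (not B or (not A implies B)): β-rule — branch into not B  //  (not A implies B).
                  branch 1.1.1.2.1 (add not B):
                    ○ open, literals {B=0, C=0}.
                  branch 1.1.1.2.2 (add (not A implies B)):
                    (not A implies B): β-rule — branch into not not A  //  B.
                      branch 1.1.1.2.2.1 (add not not A):
                        ○ open, literals {A=1, B=0, C=0}.
                      branch 1.1.1.2.2.2 (add B):
                        × closes — contains both B and not B.
          branch 1.1.2 (add B):
            ((not E implies not E) implies (not B or (not A implies B))): β-rule — branch into not (not E implies not E)  //  (not B or (not A implies B)).
              branch 1.1.2.1 (add not (not E implies not E)):
                not (not E implies not E): α-rule — add not E, not not E.
                × closes — contains both E and not E.
              branch 1.1.2.2 (add (not B or (not A implies B))):
                (not B or (not A implies B)): β-rule — branch into not B  //  (not A implies B).
                  branch 1.1.2.2.1 (add not B):
                    × closes — contains both B and not B.
                  branch 1.1.2.2.2 (add (not A implies B)):
                    (not A implies B): β-rule — branch into not not A  //  B.
                      branch 1.1.2.2.2.1 (add not not A):
                        ○ open, literals {A=1, B=1, C=0}.
                      branch 1.1.2.2.2.2 (add B):
                        ○ open, literals {B=1, C=0}.
      branch 1.2 (add A):
        (not B or B): β-rule — branch into not B  //  B.
          branch 1.2.1 (add not B):
            ((not E implies not E) implies (not B or (not A implies B))): β-rule — branch into not (not E implies not E)  //  (not B or (not A implies B)).
              branch 1.2.1.1 (add not (not E implies not E)):
                not (not E implies not E): α-rule — add not E, not not E.
                × closes — contains both E and not E.
              branch 1.2.1.2 (add (not B or (not A implies B))):
                (not B or (not A implies B)): β-rule — branch into not B  //  (not A implies B).
                  branch 1.2.1.2.1 (add not B):
                    ○ open, literals {A=1, B=0}.
                  branch 1.2.1.2.2 (add (not A implies B)):
                    (not A implies B): β-rule — branch into not not A  //  B.
                      branch 1.2.1.2.2.1 (add not not A):
                        ○ open, literals {A=1, B=0}.
                      branch 1.2.1.2.2.2 (add B):
                        × closes — contains both B and not B.
          branch 1.2.2 (add B):
            ((not E implies not E) implies (not B or (not A implies B))): β-rule — branch into not (not E implies not E)  //  (not B or (not A implies B)).
              branch 1.2.2.1 (add not (not E implies not E)):
                not (not E implies not E): α-rule — add not E, not not E.
                × closes — contains both E and not E.
              branch 1.2.2.2 (add (not B or (not A implies B))):
                (not B or (not A implies B)): β-rule — branch into not B  //  (not A implies B).
                  branch 1.2.2.2.1 (add not B):
                    × closes — contains both B and not B.
                  branch 1.2.2.2.2 (add (not A implies B)):
                    (not A implies B): β-rule — branch into not not A  //  B.
                      branch 1.2.2.2.2.1 (add not not A):
                        ○ open, literals {A=1, B=1}.
                      branch 1.2.2.2.2.2 (add B):
                        ○ open, literals {A=1, B=1}.
  branch 2 (add not (C implies A), not ((not B or B) and ((not E implies not E) implies (not B or (not A implies B))))):
    not (C implies A): α-rule — add C, not A.
    not ((not B or B) and ((not E implies not E) implies (not B or (not A implies B)))): β-rule — branch into not (not B or B)  //  not ((not E implies not E) implies (not B or (not A implies B))).
      branch 2.1 (add not (not B or B)):
        not (not B or B): α-rule — add not not B, not B.
        × closes — contains both B and not B.
      branch 2.2 (add not ((not E implies not E) implies (not B or (not A implies B)))):
        not ((not E implies not E) implies (not B or (not A implies B))): α-rule — add (not E implies not E), not (not B or (not A implies B)).
        not (not B or (not A implies B)): α-rule — add not not B, not (not A implies B).
        not (not A implies B): α-rule — add not A, not B.
        × closes — contains both B and not B.
10 branches closed, 8 open.
Each open branch fixes some atoms; the unmentioned ones are free. Counting distinct full assignments: branch {B=0, C=0} (E, D, A) contributes 8 new; branch {A=1, B=0, C=0} (E, D) contributes 0 new; branch {A=1, B=1, C=0} (E, D) contributes 4 new; branch {B=1, C=0} (E, D, A) contributes 4 new; branch {A=1, B=0} (C, E, D) contributes 4 new; branch {A=1, B=0} (C, E, D) contributes 0 new; branch {A=1, B=1} (C, E, D) contributes 4 new; branch {A=1, B=1} (C, E, D) contributes 0 new. Total: 24.

24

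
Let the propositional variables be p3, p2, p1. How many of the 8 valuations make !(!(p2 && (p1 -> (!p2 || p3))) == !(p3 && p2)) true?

1

Initial set: {!(!(p2 && (p1 -> (!p2 || p3))) == !(p3 && p2))}.
!(!(p2 && (p1 -> (!p2 || p3))) == !(p3 && p2)): β-rule — branch into !(p2 && (p1 -> (!p2 || p3))), !!(p3 && p2)  //  !!(p2 && (p1 -> (!p2 || p3))), !(p3 && p2).
  branch 1 (add !(p2 && (p1 -> (!p2 || p3))), !!(p3 && p2)):
    !!(p3 && p2): α-rule — add p3, p2.
    !(p2 && (p1 -> (!p2 || p3))): β-rule — branch into !p2  //  !(p1 -> (!p2 || p3)).
      branch 1.1 (add !p2):
        × closes — contains both p2 and !p2.
      branch 1.2 (add !(p1 -> (!p2 || p3))):
        !(p1 -> (!p2 || p3)): α-rule — add p1, !(!p2 || p3).
        !(!p2 || p3): α-rule — add !!p2, !p3.
        × closes — contains both p3 and !p3.
  branch 2 (add !!(p2 && (p1 -> (!p2 || p3))), !(p3 && p2)):
    !!(p2 && (p1 -> (!p2 || p3))): α-rule — add p2, (p1 -> (!p2 || p3)).
    !(p3 && p2): β-rule — branch into !p3  //  !p2.
      branch 2.1 (add !p3):
        (p1 -> (!p2 || p3)): β-rule — branch into !p1  //  (!p2 || p3).
          branch 2.1.1 (add !p1):
            ○ open, literals {p1=false, p2=true, p3=false}.
          branch 2.1.2 (add (!p2 || p3)):
            (!p2 || p3): β-rule — branch into !p2  //  p3.
              branch 2.1.2.1 (add !p2):
                × closes — contains both p2 and !p2.
              branch 2.1.2.2 (add p3):
                × closes — contains both p3 and !p3.
      branch 2.2 (add !p2):
        × closes — contains both p2 and !p2.
5 branches closed, 1 open.
Each open branch fixes some atoms; the unmentioned ones are free. Counting distinct full assignments: branch {p1=false, p2=true, p3=false} (none free) contributes 1 new. Total: 1.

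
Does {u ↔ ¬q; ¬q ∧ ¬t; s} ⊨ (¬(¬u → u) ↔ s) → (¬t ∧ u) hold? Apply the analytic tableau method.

Initial set: {(u ↔ ¬q); (¬q ∧ ¬t); s; ¬((¬(¬u → u) ↔ s) → (¬t ∧ u))}.
(¬q ∧ ¬t): α-rule — add ¬q, ¬t.
¬((¬(¬u → u) ↔ s) → (¬t ∧ u)): α-rule — add (¬(¬u → u) ↔ s), ¬(¬t ∧ u).
(u ↔ ¬q): β-rule — branch into u, ¬q  //  ¬u, ¬¬q.
  branch 1 (add u, ¬q):
    (¬(¬u → u) ↔ s): β-rule — branch into ¬(¬u → u), s  //  ¬¬(¬u → u), ¬s.
      branch 1.1 (add ¬(¬u → u), s):
        ¬(¬u → u): α-rule — add ¬u, ¬u.
        × closes — contains both u and ¬u.
      branch 1.2 (add ¬¬(¬u → u), ¬s):
        × closes — contains both s and ¬s.
  branch 2 (add ¬u, ¬¬q):
    × closes — contains both q and ¬q.
All 3 branches close.
Every branch closed, so the premises entail the conclusion.

Yes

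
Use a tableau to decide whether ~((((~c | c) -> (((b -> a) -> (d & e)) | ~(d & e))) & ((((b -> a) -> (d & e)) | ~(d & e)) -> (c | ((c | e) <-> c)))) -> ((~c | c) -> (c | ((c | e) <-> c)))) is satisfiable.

Initial set: {T ~((((~c | c) -> (((b -> a) -> (d & e)) | ~(d & e))) & ((((b -> a) -> (d & e)) | ~(d & e)) -> (c | ((c | e) <-> c)))) -> ((~c | c) -> (c | ((c | e) <-> c))))}.
T ~((((~c | c) -> (((b -> a) -> (d & e)) | ~(d & e))) & ((((b -> a) -> (d & e)) | ~(d & e)) -> (c | ((c | e) <-> c)))) -> ((~c | c) -> (c | ((c | e) <-> c)))): α-rule — add T (((~c | c) -> (((b -> a) -> (d & e)) | ~(d & e))) & ((((b -> a) -> (d & e)) | ~(d & e)) -> (c | ((c | e) <-> c)))), F ((~c | c) -> (c | ((c | e) <-> c))).
T (((~c | c) -> (((b -> a) -> (d & e)) | ~(d & e))) & ((((b -> a) -> (d & e)) | ~(d & e)) -> (c | ((c | e) <-> c)))): α-rule — add T ((~c | c) -> (((b -> a) -> (d & e)) | ~(d & e))), T ((((b -> a) -> (d & e)) | ~(d & e)) -> (c | ((c | e) <-> c))).
F ((~c | c) -> (c | ((c | e) <-> c))): α-rule — add T (~c | c), F (c | ((c | e) <-> c)).
F (c | ((c | e) <-> c)): α-rule — add F c, F ((c | e) <-> c).
T ((~c | c) -> (((b -> a) -> (d & e)) | ~(d & e))): β-rule — branch into F (~c | c)  //  T (((b -> a) -> (d & e)) | ~(d & e)).
  branch 1 (add F (~c | c)):
    F (~c | c): α-rule — add F ~c, F c.
    × closes — contains both c and ~c.
  branch 2 (add T (((b -> a) -> (d & e)) | ~(d & e))):
    T ((((b -> a) -> (d & e)) | ~(d & e)) -> (c | ((c | e) <-> c))): β-rule — branch into F (((b -> a) -> (d & e)) | ~(d & e))  //  T (c | ((c | e) <-> c)).
      branch 2.1 (add F (((b -> a) -> (d & e)) | ~(d & e))):
        F (((b -> a) -> (d & e)) | ~(d & e)): α-rule — add F ((b -> a) -> (d & e)), F ~(d & e).
        F ((b -> a) -> (d & e)): α-rule — add T (b -> a), F (d & e).
        F ~(d & e): α-rule — add T d, T e.
        T (~c | c): β-rule — branch into T ~c  //  T c.
          branch 2.1.1 (add T ~c):
            F ((c | e) <-> c): β-rule — branch into T (c | e), F c  //  F (c | e), T c.
              branch 2.1.1.1 (add T (c | e), F c):
                T (((b -> a) -> (d & e)) | ~(d & e)): β-rule — branch into T ((b -> a) -> (d & e))  //  T ~(d & e).
                  branch 2.1.1.1.1 (add T ((b -> a) -> (d & e))):
                    T (b -> a): β-rule — branch into F b  //  T a.
                      branch 2.1.1.1.1.1 (add F b):
                        F (d & e): β-rule — branch into F d  //  F e.
                          branch 2.1.1.1.1.1.1 (add F d):
                            × closes — contains both d and ~d.
                          branch 2.1.1.1.1.1.2 (add F e):
                            × closes — contains both e and ~e.
                      branch 2.1.1.1.1.2 (add T a):
                        F (d & e): β-rule — branch into F d  //  F e.
                          branch 2.1.1.1.1.2.1 (add F d):
                            × closes — contains both d and ~d.
                          branch 2.1.1.1.1.2.2 (add F e):
                            × closes — contains both e and ~e.
                  branch 2.1.1.1.2 (add T ~(d & e)):
                    T (b -> a): β-rule — branch into F b  //  T a.
                      branch 2.1.1.1.2.1 (add F b):
                        F (d & e): β-rule — branch into F d  //  F e.
                          branch 2.1.1.1.2.1.1 (add F d):
                            × closes — contains both d and ~d.
                          branch 2.1.1.1.2.1.2 (add F e):
                            × closes — contains both e and ~e.
                      branch 2.1.1.1.2.2 (add T a):
                        F (d & e): β-rule — branch into F d  //  F e.
                          branch 2.1.1.1.2.2.1 (add F d):
                            × closes — contains both d and ~d.
                          branch 2.1.1.1.2.2.2 (add F e):
                            × closes — contains both e and ~e.
              branch 2.1.1.2 (add F (c | e), T c):
                × closes — contains both c and ~c.
          branch 2.1.2 (add T c):
            × closes — contains both c and ~c.
      branch 2.2 (add T (c | ((c | e) <-> c))):
        T (~c | c): β-rule — branch into T ~c  //  T c.
          branch 2.2.1 (add T ~c):
            F ((c | e) <-> c): β-rule — branch into T (c | e), F c  //  F (c | e), T c.
              branch 2.2.1.1 (add T (c | e), F c):
                T (((b -> a) -> (d & e)) | ~(d & e)): β-rule — branch into T ((b -> a) -> (d & e))  //  T ~(d & e).
                  branch 2.2.1.1.1 (add T ((b -> a) -> (d & e))):
                    T (c | ((c | e) <-> c)): β-rule — branch into T c  //  T ((c | e) <-> c).
                      branch 2.2.1.1.1.1 (add T c):
                        × closes — contains both c and ~c.
                      branch 2.2.1.1.1.2 (add T ((c | e) <-> c)):
                        T (c | e): β-rule — branch into T c  //  T e.
                          branch 2.2.1.1.1.2.1 (add T c):
                            × closes — contains both c and ~c.
                          branch 2.2.1.1.1.2.2 (add T e):
                            T ((b -> a) -> (d & e)): β-rule — branch into F (b -> a)  //  T (d & e).
                              branch 2.2.1.1.1.2.2.1 (add F (b -> a)):
                                F (b -> a): α-rule — add T b, F a.
                                T ((c | e) <-> c): β-rule — branch into T (c | e), T c  //  F (c | e), F c.
                                  branch 2.2.1.1.1.2.2.1.1 (add T (c | e), T c):
                                    × closes — contains both c and ~c.
                                  branch 2.2.1.1.1.2.2.1.2 (add F (c | e), F c):
                                    F (c | e): α-rule — add F c, F e.
                                    × closes — contains both e and ~e.
                              branch 2.2.1.1.1.2.2.2 (add T (d & e)):
                                T (d & e): α-rule — add T d, T e.
                                T ((c | e) <-> c): β-rule — branch into T (c | e), T c  //  F (c | e), F c.
                                  branch 2.2.1.1.1.2.2.2.1 (add T (c | e), T c):
                                    × closes — contains both c and ~c.
                                  branch 2.2.1.1.1.2.2.2.2 (add F (c | e), F c):
                                    F (c | e): α-rule — add F c, F e.
                                    × closes — contains both e and ~e.
                  branch 2.2.1.1.2 (add T ~(d & e)):
                    T (c | ((c | e) <-> c)): β-rule — branch into T c  //  T ((c | e) <-> c).
                      branch 2.2.1.1.2.1 (add T c):
                        × closes — contains both c and ~c.
                      branch 2.2.1.1.2.2 (add T ((c | e) <-> c)):
                        T (c | e): β-rule — branch into T c  //  T e.
                          branch 2.2.1.1.2.2.1 (add T c):
                            × closes — contains both c and ~c.
                          branch 2.2.1.1.2.2.2 (add T e):
                            T ~(d & e): β-rule — branch into F d  //  F e.
                              branch 2.2.1.1.2.2.2.1 (add F d):
                                T ((c | e) <-> c): β-rule — branch into T (c | e), T c  //  F (c | e), F c.
                                  branch 2.2.1.1.2.2.2.1.1 (add T (c | e), T c):
                                    × closes — contains both c and ~c.
                                  branch 2.2.1.1.2.2.2.1.2 (add F (c | e), F c):
                                    F (c | e): α-rule — add F c, F e.
                                    × closes — contains both e and ~e.
                              branch 2.2.1.1.2.2.2.2 (add F e):
                                × closes — contains both e and ~e.
              branch 2.2.1.2 (add F (c | e), T c):
                × closes — contains both c and ~c.
          branch 2.2.2 (add T c):
            × closes — contains both c and ~c.
All 24 branches close.
Every branch closed; the formula is unsatisfiable.

Unsatisfiable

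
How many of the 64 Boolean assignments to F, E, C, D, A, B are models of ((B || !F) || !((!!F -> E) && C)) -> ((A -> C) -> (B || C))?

56

Initial set: {T (((B || !F) || !((!!F -> E) && C)) -> ((A -> C) -> (B || C)))}.
T (((B || !F) || !((!!F -> E) && C)) -> ((A -> C) -> (B || C))): β-rule — branch into F ((B || !F) || !((!!F -> E) && C))  //  T ((A -> C) -> (B || C)).
  branch 1 (add F ((B || !F) || !((!!F -> E) && C))):
    F ((B || !F) || !((!!F -> E) && C)): α-rule — add F (B || !F), F !((!!F -> E) && C).
    F (B || !F): α-rule — add F B, F !F.
    F !((!!F -> E) && C): α-rule — add T (!!F -> E), T C.
    T (!!F -> E): β-rule — branch into F !!F  //  T E.
      branch 1.1 (add F !!F):
        F !!F: drop double negation, giving F F.
        × closes — contains both F and !F.
      branch 1.2 (add T E):
        ○ open, literals {B=0, C=1, E=1, F=1}.
  branch 2 (add T ((A -> C) -> (B || C))):
    T ((A -> C) -> (B || C)): β-rule — branch into F (A -> C)  //  T (B || C).
      branch 2.1 (add F (A -> C)):
        F (A -> C): α-rule — add T A, F C.
        ○ open, literals {A=1, C=0}.
      branch 2.2 (add T (B || C)):
        T (B || C): β-rule — branch into T B  //  T C.
          branch 2.2.1 (add T B):
            ○ open, literals {B=1}.
          branch 2.2.2 (add T C):
            ○ open, literals {C=1}.
1 branch closed, 4 open.
Each open branch fixes some atoms; the unmentioned ones are free. Counting distinct full assignments: branch {B=0, C=1, E=1, F=1} (D, A) contributes 4 new; branch {A=1, C=0} (F, E, D, B) contributes 16 new; branch {B=1} (F, E, C, D, A) contributes 24 new; branch {C=1} (F, E, D, A, B) contributes 12 new. Total: 56.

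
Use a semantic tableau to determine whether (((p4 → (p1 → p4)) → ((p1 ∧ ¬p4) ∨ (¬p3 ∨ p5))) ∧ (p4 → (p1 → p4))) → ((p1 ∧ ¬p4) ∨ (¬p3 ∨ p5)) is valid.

Valid

Assume the negation and expand:
Initial set: {¬((((p4 → (p1 → p4)) → ((p1 ∧ ¬p4) ∨ (¬p3 ∨ p5))) ∧ (p4 → (p1 → p4))) → ((p1 ∧ ¬p4) ∨ (¬p3 ∨ p5)))}.
¬((((p4 → (p1 → p4)) → ((p1 ∧ ¬p4) ∨ (¬p3 ∨ p5))) ∧ (p4 → (p1 → p4))) → ((p1 ∧ ¬p4) ∨ (¬p3 ∨ p5))): α-rule — add (((p4 → (p1 → p4)) → ((p1 ∧ ¬p4) ∨ (¬p3 ∨ p5))) ∧ (p4 → (p1 → p4))), ¬((p1 ∧ ¬p4) ∨ (¬p3 ∨ p5)).
(((p4 → (p1 → p4)) → ((p1 ∧ ¬p4) ∨ (¬p3 ∨ p5))) ∧ (p4 → (p1 → p4))): α-rule — add ((p4 → (p1 → p4)) → ((p1 ∧ ¬p4) ∨ (¬p3 ∨ p5))), (p4 → (p1 → p4)).
¬((p1 ∧ ¬p4) ∨ (¬p3 ∨ p5)): α-rule — add ¬(p1 ∧ ¬p4), ¬(¬p3 ∨ p5).
¬(¬p3 ∨ p5): α-rule — add ¬¬p3, ¬p5.
((p4 → (p1 → p4)) → ((p1 ∧ ¬p4) ∨ (¬p3 ∨ p5))): β-rule — branch into ¬(p4 → (p1 → p4))  //  ((p1 ∧ ¬p4) ∨ (¬p3 ∨ p5)).
  branch 1 (add ¬(p4 → (p1 → p4))):
    ¬(p4 → (p1 → p4)): α-rule — add p4, ¬(p1 → p4).
    ¬(p1 → p4): α-rule — add p1, ¬p4.
    × closes — contains both p4 and ¬p4.
  branch 2 (add ((p1 ∧ ¬p4) ∨ (¬p3 ∨ p5))):
    (p4 → (p1 → p4)): β-rule — branch into ¬p4  //  (p1 → p4).
      branch 2.1 (add ¬p4):
        ¬(p1 ∧ ¬p4): β-rule — branch into ¬p1  //  ¬¬p4.
          branch 2.1.1 (add ¬p1):
            ((p1 ∧ ¬p4) ∨ (¬p3 ∨ p5)): β-rule — branch into (p1 ∧ ¬p4)  //  (¬p3 ∨ p5).
              branch 2.1.1.1 (add (p1 ∧ ¬p4)):
                (p1 ∧ ¬p4): α-rule — add p1, ¬p4.
                × closes — contains both p1 and ¬p1.
              branch 2.1.1.2 (add (¬p3 ∨ p5)):
                (¬p3 ∨ p5): β-rule — branch into ¬p3  //  p5.
                  branch 2.1.1.2.1 (add ¬p3):
                    × closes — contains both p3 and ¬p3.
                  branch 2.1.1.2.2 (add p5):
                    × closes — contains both p5 and ¬p5.
          branch 2.1.2 (add ¬¬p4):
            × closes — contains both p4 and ¬p4.
      branch 2.2 (add (p1 → p4)):
        ¬(p1 ∧ ¬p4): β-rule — branch into ¬p1  //  ¬¬p4.
          branch 2.2.1 (add ¬p1):
            ((p1 ∧ ¬p4) ∨ (¬p3 ∨ p5)): β-rule — branch into (p1 ∧ ¬p4)  //  (¬p3 ∨ p5).
              branch 2.2.1.1 (add (p1 ∧ ¬p4)):
                (p1 ∧ ¬p4): α-rule — add p1, ¬p4.
                × closes — contains both p1 and ¬p1.
              branch 2.2.1.2 (add (¬p3 ∨ p5)):
                (p1 → p4): β-rule — branch into ¬p1  //  p4.
                  branch 2.2.1.2.1 (add ¬p1):
                    (¬p3 ∨ p5): β-rule — branch into ¬p3  //  p5.
                      branch 2.2.1.2.1.1 (add ¬p3):
                        × closes — contains both p3 and ¬p3.
                      branch 2.2.1.2.1.2 (add p5):
                        × closes — contains both p5 and ¬p5.
                  branch 2.2.1.2.2 (add p4):
                    (¬p3 ∨ p5): β-rule — branch into ¬p3  //  p5.
                      branch 2.2.1.2.2.1 (add ¬p3):
                        × closes — contains both p3 and ¬p3.
                      branch 2.2.1.2.2.2 (add p5):
                        × closes — contains both p5 and ¬p5.
          branch 2.2.2 (add ¬¬p4):
            ((p1 ∧ ¬p4) ∨ (¬p3 ∨ p5)): β-rule — branch into (p1 ∧ ¬p4)  //  (¬p3 ∨ p5).
              branch 2.2.2.1 (add (p1 ∧ ¬p4)):
                (p1 ∧ ¬p4): α-rule — add p1, ¬p4.
                × closes — contains both p4 and ¬p4.
              branch 2.2.2.2 (add (¬p3 ∨ p5)):
                (p1 → p4): β-rule — branch into ¬p1  //  p4.
                  branch 2.2.2.2.1 (add ¬p1):
                    (¬p3 ∨ p5): β-rule — branch into ¬p3  //  p5.
                      branch 2.2.2.2.1.1 (add ¬p3):
                        × closes — contains both p3 and ¬p3.
                      branch 2.2.2.2.1.2 (add p5):
                        × closes — contains both p5 and ¬p5.
                  branch 2.2.2.2.2 (add p4):
                    (¬p3 ∨ p5): β-rule — branch into ¬p3  //  p5.
                      branch 2.2.2.2.2.1 (add ¬p3):
                        × closes — contains both p3 and ¬p3.
                      branch 2.2.2.2.2.2 (add p5):
                        × closes — contains both p5 and ¬p5.
All 15 branches close.
Every branch closed, so the negation is unsatisfiable and the formula is valid.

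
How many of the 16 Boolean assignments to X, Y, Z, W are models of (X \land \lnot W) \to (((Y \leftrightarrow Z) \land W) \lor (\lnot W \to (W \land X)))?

Initial set: {((X \land \lnot W) \to (((Y \leftrightarrow Z) \land W) \lor (\lnot W \to (W \land X))))}.
((X \land \lnot W) \to (((Y \leftrightarrow Z) \land W) \lor (\lnot W \to (W \land X)))): β-rule — branch into \lnot (X \land \lnot W)  //  (((Y \leftrightarrow Z) \land W) \lor (\lnot W \to (W \land X))).
  branch 1 (add \lnot (X \land \lnot W)):
    \lnot (X \land \lnot W): β-rule — branch into \lnot X  //  \lnot \lnot W.
      branch 1.1 (add \lnot X):
        ○ open, literals {X=false}.
      branch 1.2 (add \lnot \lnot W):
        ○ open, literals {W=true}.
  branch 2 (add (((Y \leftrightarrow Z) \land W) \lor (\lnot W \to (W \land X)))):
    (((Y \leftrightarrow Z) \land W) \lor (\lnot W \to (W \land X))): β-rule — branch into ((Y \leftrightarrow Z) \land W)  //  (\lnot W \to (W \land X)).
      branch 2.1 (add ((Y \leftrightarrow Z) \land W)):
        ((Y \leftrightarrow Z) \land W): α-rule — add (Y \leftrightarrow Z), W.
        (Y \leftrightarrow Z): β-rule — branch into Y, Z  //  \lnot Y, \lnot Z.
          branch 2.1.1 (add Y, Z):
            ○ open, literals {W=true, Y=true, Z=true}.
          branch 2.1.2 (add \lnot Y, \lnot Z):
            ○ open, literals {W=true, Y=false, Z=false}.
      branch 2.2 (add (\lnot W \to (W \land X))):
        (\lnot W \to (W \land X)): β-rule — branch into \lnot \lnot W  //  (W \land X).
          branch 2.2.1 (add \lnot \lnot W):
            ○ open, literals {W=true}.
          branch 2.2.2 (add (W \land X)):
            (W \land X): α-rule — add W, X.
            ○ open, literals {W=true, X=true}.
0 branches closed, 6 open.
Each open branch fixes some atoms; the unmentioned ones are free. Counting distinct full assignments: branch {X=false} (Y, Z, W) contributes 8 new; branch {W=true} (X, Y, Z) contributes 4 new; branch {W=true, Y=true, Z=true} (X) contributes 0 new; branch {W=true, Y=false, Z=false} (X) contributes 0 new; branch {W=true} (X, Y, Z) contributes 0 new; branch {W=true, X=true} (Y, Z) contributes 0 new. Total: 12.

12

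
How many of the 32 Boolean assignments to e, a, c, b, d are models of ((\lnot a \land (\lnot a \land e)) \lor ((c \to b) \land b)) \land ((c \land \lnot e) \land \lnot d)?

2

Initial set: {T (((\lnot a \land (\lnot a \land e)) \lor ((c \to b) \land b)) \land ((c \land \lnot e) \land \lnot d))}.
T (((\lnot a \land (\lnot a \land e)) \lor ((c \to b) \land b)) \land ((c \land \lnot e) \land \lnot d)): α-rule — add T ((\lnot a \land (\lnot a \land e)) \lor ((c \to b) \land b)), T ((c \land \lnot e) \land \lnot d).
T ((c \land \lnot e) \land \lnot d): α-rule — add T (c \land \lnot e), T \lnot d.
T (c \land \lnot e): α-rule — add T c, T \lnot e.
T ((\lnot a \land (\lnot a \land e)) \lor ((c \to b) \land b)): β-rule — branch into T (\lnot a \land (\lnot a \land e))  //  T ((c \to b) \land b).
  branch 1 (add T (\lnot a \land (\lnot a \land e))):
    T (\lnot a \land (\lnot a \land e)): α-rule — add T \lnot a, T (\lnot a \land e).
    T (\lnot a \land e): α-rule — add T \lnot a, T e.
    × closes — contains both e and \lnot e.
  branch 2 (add T ((c \to b) \land b)):
    T ((c \to b) \land b): α-rule — add T (c \to b), T b.
    T (c \to b): β-rule — branch into F c  //  T b.
      branch 2.1 (add F c):
        × closes — contains both c and \lnot c.
      branch 2.2 (add T b):
        ○ open, literals {b=T, c=T, d=F, e=F}.
2 branches closed, 1 open.
Each open branch fixes some atoms; the unmentioned ones are free. Counting distinct full assignments: branch {b=T, c=T, d=F, e=F} (a) contributes 2 new. Total: 2.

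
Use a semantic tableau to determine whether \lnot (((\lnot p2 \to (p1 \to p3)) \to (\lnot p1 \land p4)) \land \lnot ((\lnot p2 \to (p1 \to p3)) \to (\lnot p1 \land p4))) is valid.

Valid

Assume the negation and expand:
Initial set: {\lnot \lnot (((\lnot p2 \to (p1 \to p3)) \to (\lnot p1 \land p4)) \land \lnot ((\lnot p2 \to (p1 \to p3)) \to (\lnot p1 \land p4)))}.
\lnot \lnot (((\lnot p2 \to (p1 \to p3)) \to (\lnot p1 \land p4)) \land \lnot ((\lnot p2 \to (p1 \to p3)) \to (\lnot p1 \land p4))): α-rule — add ((\lnot p2 \to (p1 \to p3)) \to (\lnot p1 \land p4)), \lnot ((\lnot p2 \to (p1 \to p3)) \to (\lnot p1 \land p4)).
\lnot ((\lnot p2 \to (p1 \to p3)) \to (\lnot p1 \land p4)): α-rule — add (\lnot p2 \to (p1 \to p3)), \lnot (\lnot p1 \land p4).
((\lnot p2 \to (p1 \to p3)) \to (\lnot p1 \land p4)): β-rule — branch into \lnot (\lnot p2 \to (p1 \to p3))  //  (\lnot p1 \land p4).
  branch 1 (add \lnot (\lnot p2 \to (p1 \to p3))):
    \lnot (\lnot p2 \to (p1 \to p3)): α-rule — add \lnot p2, \lnot (p1 \to p3).
    \lnot (p1 \to p3): α-rule — add p1, \lnot p3.
    (\lnot p2 \to (p1 \to p3)): β-rule — branch into \lnot \lnot p2  //  (p1 \to p3).
      branch 1.1 (add \lnot \lnot p2):
        × closes — contains both p2 and \lnot p2.
      branch 1.2 (add (p1 \to p3)):
        \lnot (\lnot p1 \land p4): β-rule — branch into \lnot \lnot p1  //  \lnot p4.
          branch 1.2.1 (add \lnot \lnot p1):
            (p1 \to p3): β-rule — branch into \lnot p1  //  p3.
              branch 1.2.1.1 (add \lnot p1):
                × closes — contains both p1 and \lnot p1.
              branch 1.2.1.2 (add p3):
                × closes — contains both p3 and \lnot p3.
          branch 1.2.2 (add \lnot p4):
            (p1 \to p3): β-rule — branch into \lnot p1  //  p3.
              branch 1.2.2.1 (add \lnot p1):
                × closes — contains both p1 and \lnot p1.
              branch 1.2.2.2 (add p3):
                × closes — contains both p3 and \lnot p3.
  branch 2 (add (\lnot p1 \land p4)):
    (\lnot p1 \land p4): α-rule — add \lnot p1, p4.
    (\lnot p2 \to (p1 \to p3)): β-rule — branch into \lnot \lnot p2  //  (p1 \to p3).
      branch 2.1 (add \lnot \lnot p2):
        \lnot (\lnot p1 \land p4): β-rule — branch into \lnot \lnot p1  //  \lnot p4.
          branch 2.1.1 (add \lnot \lnot p1):
            × closes — contains both p1 and \lnot p1.
          branch 2.1.2 (add \lnot p4):
            × closes — contains both p4 and \lnot p4.
      branch 2.2 (add (p1 \to p3)):
        \lnot (\lnot p1 \land p4): β-rule — branch into \lnot \lnot p1  //  \lnot p4.
          branch 2.2.1 (add \lnot \lnot p1):
            × closes — contains both p1 and \lnot p1.
          branch 2.2.2 (add \lnot p4):
            × closes — contains both p4 and \lnot p4.
All 9 branches close.
Every branch closed, so the negation is unsatisfiable and the formula is valid.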